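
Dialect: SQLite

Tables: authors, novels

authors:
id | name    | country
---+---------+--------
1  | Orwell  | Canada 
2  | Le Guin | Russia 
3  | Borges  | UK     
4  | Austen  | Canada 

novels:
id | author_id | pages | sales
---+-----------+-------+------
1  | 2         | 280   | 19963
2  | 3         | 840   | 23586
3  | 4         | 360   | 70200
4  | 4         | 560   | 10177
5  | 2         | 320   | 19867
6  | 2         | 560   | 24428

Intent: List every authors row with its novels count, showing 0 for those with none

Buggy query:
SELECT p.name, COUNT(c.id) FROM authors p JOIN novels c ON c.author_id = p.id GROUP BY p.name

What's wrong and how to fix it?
Bug: An inner join excludes parents with zero children

Fix: Use LEFT JOIN so parents without children still appear (COUNT(c.id) gives 0)

Corrected query:
SELECT p.name, COUNT(c.id) FROM authors p LEFT JOIN novels c ON c.author_id = p.id GROUP BY p.name

Result:
name    | COUNT(c.id)
--------+------------
Austen  | 2          
Borges  | 1          
Le Guin | 3          
Orwell  | 0          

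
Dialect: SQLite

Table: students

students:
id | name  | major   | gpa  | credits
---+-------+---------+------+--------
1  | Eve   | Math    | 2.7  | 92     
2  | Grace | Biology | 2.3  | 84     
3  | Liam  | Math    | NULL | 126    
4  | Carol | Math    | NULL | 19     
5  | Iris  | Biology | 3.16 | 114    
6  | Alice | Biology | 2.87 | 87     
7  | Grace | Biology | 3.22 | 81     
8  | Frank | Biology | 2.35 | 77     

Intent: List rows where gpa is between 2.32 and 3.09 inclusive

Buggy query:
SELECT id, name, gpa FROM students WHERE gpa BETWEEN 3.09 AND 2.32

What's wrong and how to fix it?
Bug: The bounds are reversed; BETWEEN a AND b requires a <= b to match anything

Fix: Swap the bounds so the smaller value comes first

Corrected query:
SELECT id, name, gpa FROM students WHERE gpa BETWEEN 2.32 AND 3.09

Result:
id | name  | gpa 
---+-------+-----
1  | Eve   | 2.7 
6  | Alice | 2.87
8  | Frank | 2.35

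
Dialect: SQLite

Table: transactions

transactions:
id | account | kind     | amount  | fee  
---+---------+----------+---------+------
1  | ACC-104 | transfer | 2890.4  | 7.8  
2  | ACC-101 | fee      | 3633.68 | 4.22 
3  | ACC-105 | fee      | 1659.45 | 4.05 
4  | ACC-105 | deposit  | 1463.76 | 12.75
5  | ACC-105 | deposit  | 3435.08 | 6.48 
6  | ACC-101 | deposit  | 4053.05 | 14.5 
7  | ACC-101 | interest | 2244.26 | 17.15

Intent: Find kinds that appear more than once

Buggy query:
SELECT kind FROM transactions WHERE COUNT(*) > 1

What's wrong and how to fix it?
Bug: WHERE can't reference COUNT(*); aggregates are computed after WHERE

Fix: Group first, then use HAVING for the count condition

Corrected query:
SELECT kind FROM transactions GROUP BY kind HAVING COUNT(*) > 1

Result:
kind   
-------
deposit
fee    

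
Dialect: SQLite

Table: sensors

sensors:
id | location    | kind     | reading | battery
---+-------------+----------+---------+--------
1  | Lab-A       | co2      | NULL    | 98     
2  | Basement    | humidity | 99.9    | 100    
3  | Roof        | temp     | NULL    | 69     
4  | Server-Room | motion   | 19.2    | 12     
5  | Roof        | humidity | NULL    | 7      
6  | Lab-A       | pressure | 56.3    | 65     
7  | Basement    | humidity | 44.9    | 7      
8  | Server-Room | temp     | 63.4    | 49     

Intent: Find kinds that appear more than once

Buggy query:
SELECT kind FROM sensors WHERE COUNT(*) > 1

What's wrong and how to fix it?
Bug: WHERE can't reference COUNT(*); aggregates are computed after WHERE

Fix: GROUP BY kind, then filter groups with HAVING COUNT(*) > 1

Corrected query:
SELECT kind FROM sensors GROUP BY kind HAVING COUNT(*) > 1

Result:
kind    
--------
humidity
temp    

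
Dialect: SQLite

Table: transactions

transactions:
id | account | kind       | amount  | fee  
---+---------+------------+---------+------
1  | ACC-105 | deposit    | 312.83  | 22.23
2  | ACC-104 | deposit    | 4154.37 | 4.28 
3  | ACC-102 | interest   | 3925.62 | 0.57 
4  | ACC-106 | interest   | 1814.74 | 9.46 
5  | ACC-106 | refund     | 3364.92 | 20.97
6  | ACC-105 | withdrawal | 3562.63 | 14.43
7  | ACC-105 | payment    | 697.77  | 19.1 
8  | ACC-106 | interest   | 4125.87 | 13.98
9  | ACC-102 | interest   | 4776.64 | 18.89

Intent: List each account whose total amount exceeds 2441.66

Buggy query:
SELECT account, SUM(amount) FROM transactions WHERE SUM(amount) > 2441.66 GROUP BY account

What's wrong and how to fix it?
Bug: WHERE runs before GROUP BY, so aggregates aren't available there

Fix: Use HAVING (which filters groups after aggregation) instead of WHERE

Corrected query:
SELECT account, SUM(amount) FROM transactions GROUP BY account HAVING SUM(amount) > 2441.66

Result:
account | SUM(amount)
--------+------------
ACC-102 | 8702.26    
ACC-104 | 4154.37    
ACC-105 | 4573.23    
ACC-106 | 9305.53    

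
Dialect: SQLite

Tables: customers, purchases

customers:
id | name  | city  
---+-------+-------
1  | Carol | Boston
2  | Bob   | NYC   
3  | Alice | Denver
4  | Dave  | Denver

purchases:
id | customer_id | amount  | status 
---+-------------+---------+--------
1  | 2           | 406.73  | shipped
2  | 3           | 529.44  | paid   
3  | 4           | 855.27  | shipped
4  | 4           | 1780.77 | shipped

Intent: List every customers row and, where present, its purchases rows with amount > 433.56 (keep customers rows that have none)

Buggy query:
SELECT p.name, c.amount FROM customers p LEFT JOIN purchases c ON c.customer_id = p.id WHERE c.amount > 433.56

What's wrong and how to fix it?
Bug: Filtering c.amount in WHERE discards the NULL rows produced by LEFT JOIN, turning it into an inner join

Fix: Put 'c.amount > 433.56' in the JOIN's ON clause instead of WHERE

Corrected query:
SELECT p.name, c.amount FROM customers p LEFT JOIN purchases c ON c.customer_id = p.id AND c.amount > 433.56

Result:
name  | amount 
------+--------
Carol | NULL   
Bob   | NULL   
Alice | 529.44 
Dave  | 855.27 
Dave  | 1780.77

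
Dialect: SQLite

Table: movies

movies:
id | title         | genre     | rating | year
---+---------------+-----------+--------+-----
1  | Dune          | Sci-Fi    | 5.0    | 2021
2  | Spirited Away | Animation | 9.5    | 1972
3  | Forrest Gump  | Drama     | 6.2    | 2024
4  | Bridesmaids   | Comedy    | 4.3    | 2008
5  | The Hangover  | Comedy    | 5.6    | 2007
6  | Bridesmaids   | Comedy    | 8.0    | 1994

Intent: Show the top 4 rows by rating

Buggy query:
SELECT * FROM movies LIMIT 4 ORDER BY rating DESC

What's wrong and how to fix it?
Bug: LIMIT must come after ORDER BY

Fix: Sort with ORDER BY, then apply LIMIT

Corrected query:
SELECT * FROM movies ORDER BY rating DESC LIMIT 4

Result:
id | title         | genre     | rating | year
---+---------------+-----------+--------+-----
2  | Spirited Away | Animation | 9.5    | 1972
6  | Bridesmaids   | Comedy    | 8      | 1994
3  | Forrest Gump  | Drama     | 6.2    | 2024
5  | The Hangover  | Comedy    | 5.6    | 2007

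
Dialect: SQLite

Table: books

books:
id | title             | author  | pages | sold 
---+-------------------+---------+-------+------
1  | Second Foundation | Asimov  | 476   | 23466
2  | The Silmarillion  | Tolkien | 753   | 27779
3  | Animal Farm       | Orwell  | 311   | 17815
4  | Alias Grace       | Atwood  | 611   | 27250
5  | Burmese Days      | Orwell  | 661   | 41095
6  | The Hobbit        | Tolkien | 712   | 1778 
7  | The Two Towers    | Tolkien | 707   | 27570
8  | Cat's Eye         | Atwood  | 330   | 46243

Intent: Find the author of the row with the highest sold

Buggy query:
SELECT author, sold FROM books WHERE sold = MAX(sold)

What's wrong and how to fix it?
Bug: WHERE is evaluated per row; an aggregate over the whole table isn't defined there

Fix: Wrap MAX in a scalar subquery so WHERE compares against a single value

Corrected query:
SELECT author, sold FROM books WHERE sold = (SELECT MAX(sold) FROM books)

Result:
author | sold 
-------+------
Atwood | 46243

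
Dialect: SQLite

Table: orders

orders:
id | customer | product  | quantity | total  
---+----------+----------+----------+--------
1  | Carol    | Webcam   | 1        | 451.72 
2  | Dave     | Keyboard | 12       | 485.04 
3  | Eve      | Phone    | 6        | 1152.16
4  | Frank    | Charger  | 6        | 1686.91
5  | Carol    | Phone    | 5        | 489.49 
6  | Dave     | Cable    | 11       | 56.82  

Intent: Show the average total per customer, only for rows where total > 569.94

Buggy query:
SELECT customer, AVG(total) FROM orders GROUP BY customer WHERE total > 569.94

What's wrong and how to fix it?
Bug: Row-level WHERE must come before GROUP BY in the clause order

Fix: Move the WHERE clause before GROUP BY

Corrected query:
SELECT customer, AVG(total) FROM orders WHERE total > 569.94 GROUP BY customer

Result:
customer | AVG(total)
---------+-----------
Eve      | 1152.16   
Frank    | 1686.91   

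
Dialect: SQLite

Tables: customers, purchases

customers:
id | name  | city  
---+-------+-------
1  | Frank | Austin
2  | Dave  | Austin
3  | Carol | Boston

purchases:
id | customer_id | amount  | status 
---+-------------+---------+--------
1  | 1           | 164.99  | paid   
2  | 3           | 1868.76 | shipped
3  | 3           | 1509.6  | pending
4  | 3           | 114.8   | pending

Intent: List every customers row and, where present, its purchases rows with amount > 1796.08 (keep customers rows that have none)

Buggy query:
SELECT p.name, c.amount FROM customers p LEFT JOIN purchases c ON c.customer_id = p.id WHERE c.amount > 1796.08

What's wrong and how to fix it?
Bug: Filtering c.amount in WHERE discards the NULL rows produced by LEFT JOIN, turning it into an inner join

Fix: Put 'c.amount > 1796.08' in the JOIN's ON clause instead of WHERE

Corrected query:
SELECT p.name, c.amount FROM customers p LEFT JOIN purchases c ON c.customer_id = p.id AND c.amount > 1796.08

Result:
name  | amount 
------+--------
Frank | NULL   
Dave  | NULL   
Carol | 1868.76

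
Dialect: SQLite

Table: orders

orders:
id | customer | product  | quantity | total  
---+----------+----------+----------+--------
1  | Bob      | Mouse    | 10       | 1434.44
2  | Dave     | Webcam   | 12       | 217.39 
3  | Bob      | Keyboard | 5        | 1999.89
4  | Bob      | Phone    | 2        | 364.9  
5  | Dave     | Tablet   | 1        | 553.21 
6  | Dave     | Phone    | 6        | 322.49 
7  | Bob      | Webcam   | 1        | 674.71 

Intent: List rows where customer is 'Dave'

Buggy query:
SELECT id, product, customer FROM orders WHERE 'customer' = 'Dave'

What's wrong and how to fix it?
Bug: Single quotes denote string literals in SQL; the column name is being compared as a constant string

Fix: Reference the column as customer without single quotes

Corrected query:
SELECT id, product, customer FROM orders WHERE customer = 'Dave'

Result:
id | product | customer
---+---------+---------
2  | Webcam  | Dave    
5  | Tablet  | Dave    
6  | Phone   | Dave    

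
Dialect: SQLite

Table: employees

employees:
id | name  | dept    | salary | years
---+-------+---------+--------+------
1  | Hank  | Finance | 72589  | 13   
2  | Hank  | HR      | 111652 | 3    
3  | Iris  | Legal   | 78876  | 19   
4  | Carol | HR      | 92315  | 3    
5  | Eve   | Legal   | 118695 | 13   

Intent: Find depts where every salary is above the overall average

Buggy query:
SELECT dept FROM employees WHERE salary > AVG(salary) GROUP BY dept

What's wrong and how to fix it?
Bug: WHERE evaluates per row before aggregation, so AVG() is unavailable

Fix: Compute the overall average in a scalar subquery and compare each group's MIN against it in HAVING

Corrected query:
SELECT dept FROM employees GROUP BY dept HAVING MIN(salary) > (SELECT AVG(salary) FROM employees)

Result:
(no rows)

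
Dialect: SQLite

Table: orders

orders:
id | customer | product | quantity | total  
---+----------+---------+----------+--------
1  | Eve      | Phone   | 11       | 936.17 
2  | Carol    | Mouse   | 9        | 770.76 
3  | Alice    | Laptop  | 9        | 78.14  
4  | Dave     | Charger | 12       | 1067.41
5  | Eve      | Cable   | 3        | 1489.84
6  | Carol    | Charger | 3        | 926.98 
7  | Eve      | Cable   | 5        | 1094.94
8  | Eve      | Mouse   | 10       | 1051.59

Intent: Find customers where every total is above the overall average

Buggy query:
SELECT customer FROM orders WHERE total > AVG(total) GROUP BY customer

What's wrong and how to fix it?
Bug: AVG() is an aggregate; it can't sit directly in WHERE

Fix: Compute the overall average in a scalar subquery and compare each group's MIN against it in HAVING

Corrected query:
SELECT customer FROM orders GROUP BY customer HAVING MIN(total) > (SELECT AVG(total) FROM orders)

Result:
customer
--------
Dave    
Eve     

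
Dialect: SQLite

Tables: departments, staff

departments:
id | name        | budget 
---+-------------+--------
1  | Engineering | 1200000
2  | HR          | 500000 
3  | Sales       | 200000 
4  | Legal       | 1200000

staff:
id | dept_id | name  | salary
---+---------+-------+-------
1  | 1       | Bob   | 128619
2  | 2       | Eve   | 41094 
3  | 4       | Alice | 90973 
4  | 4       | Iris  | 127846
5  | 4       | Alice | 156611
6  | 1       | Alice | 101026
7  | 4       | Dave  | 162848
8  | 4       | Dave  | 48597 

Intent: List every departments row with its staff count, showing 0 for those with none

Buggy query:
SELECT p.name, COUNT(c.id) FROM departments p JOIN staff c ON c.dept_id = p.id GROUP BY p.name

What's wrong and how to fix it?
Bug: INNER JOIN drops departments rows that have no matching staff rows

Fix: Use LEFT JOIN so parents without children still appear (COUNT(c.id) gives 0)

Corrected query:
SELECT p.name, COUNT(c.id) FROM departments p LEFT JOIN staff c ON c.dept_id = p.id GROUP BY p.name

Result:
name        | COUNT(c.id)
------------+------------
Engineering | 2          
HR          | 1          
Legal       | 5          
Sales       | 0          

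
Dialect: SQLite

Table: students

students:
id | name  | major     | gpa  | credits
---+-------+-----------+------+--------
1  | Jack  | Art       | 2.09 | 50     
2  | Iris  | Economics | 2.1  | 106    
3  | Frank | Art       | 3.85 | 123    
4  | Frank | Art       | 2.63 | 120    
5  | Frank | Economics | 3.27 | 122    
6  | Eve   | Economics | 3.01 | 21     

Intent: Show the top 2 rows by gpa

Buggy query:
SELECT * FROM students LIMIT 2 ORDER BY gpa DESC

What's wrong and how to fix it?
Bug: ORDER BY cannot follow LIMIT; LIMIT is the final clause

Fix: Swap the clauses: ORDER BY first, then LIMIT

Corrected query:
SELECT * FROM students ORDER BY gpa DESC LIMIT 2

Result:
id | name  | major     | gpa  | credits
---+-------+-----------+------+--------
3  | Frank | Art       | 3.85 | 123    
5  | Frank | Economics | 3.27 | 122    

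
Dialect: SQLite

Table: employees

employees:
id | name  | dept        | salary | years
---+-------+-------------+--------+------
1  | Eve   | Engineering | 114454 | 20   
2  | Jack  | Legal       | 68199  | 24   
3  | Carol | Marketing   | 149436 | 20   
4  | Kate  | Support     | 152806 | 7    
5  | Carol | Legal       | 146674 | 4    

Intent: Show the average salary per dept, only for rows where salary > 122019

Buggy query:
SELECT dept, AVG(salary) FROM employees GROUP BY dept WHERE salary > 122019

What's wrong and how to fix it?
Bug: Row-level WHERE must come before GROUP BY in the clause order

Fix: Place WHERE between FROM and GROUP BY

Corrected query:
SELECT dept, AVG(salary) FROM employees WHERE salary > 122019 GROUP BY dept

Result:
dept      | AVG(salary)
----------+------------
Legal     | 146674     
Marketing | 149436     
Support   | 152806     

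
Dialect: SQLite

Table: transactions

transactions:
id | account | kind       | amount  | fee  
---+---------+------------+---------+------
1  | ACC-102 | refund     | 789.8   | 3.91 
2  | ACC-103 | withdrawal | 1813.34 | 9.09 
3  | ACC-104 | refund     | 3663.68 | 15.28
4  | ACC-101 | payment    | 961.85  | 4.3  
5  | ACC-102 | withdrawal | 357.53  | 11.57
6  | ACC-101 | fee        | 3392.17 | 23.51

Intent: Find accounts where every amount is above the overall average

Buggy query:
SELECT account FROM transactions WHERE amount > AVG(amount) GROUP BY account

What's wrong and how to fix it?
Bug: AVG() is an aggregate; it can't sit directly in WHERE

Fix: Compute the overall average in a scalar subquery and compare each group's MIN against it in HAVING

Corrected query:
SELECT account FROM transactions GROUP BY account HAVING MIN(amount) > (SELECT AVG(amount) FROM transactions)

Result:
account
-------
ACC-104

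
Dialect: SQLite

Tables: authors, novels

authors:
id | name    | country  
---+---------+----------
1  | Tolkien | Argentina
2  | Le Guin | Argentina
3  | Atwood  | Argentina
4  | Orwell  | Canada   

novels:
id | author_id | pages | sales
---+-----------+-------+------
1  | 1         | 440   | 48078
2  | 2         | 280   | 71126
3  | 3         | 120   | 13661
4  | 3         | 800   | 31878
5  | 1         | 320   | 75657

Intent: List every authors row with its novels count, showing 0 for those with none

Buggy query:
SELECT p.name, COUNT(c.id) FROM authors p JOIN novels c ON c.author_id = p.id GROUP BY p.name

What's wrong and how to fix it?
Bug: INNER JOIN drops authors rows that have no matching novels rows

Fix: Switch to LEFT JOIN to retain unmatched parent rows

Corrected query:
SELECT p.name, COUNT(c.id) FROM authors p LEFT JOIN novels c ON c.author_id = p.id GROUP BY p.name

Result:
name    | COUNT(c.id)
--------+------------
Atwood  | 2          
Le Guin | 1          
Orwell  | 0          
Tolkien | 2          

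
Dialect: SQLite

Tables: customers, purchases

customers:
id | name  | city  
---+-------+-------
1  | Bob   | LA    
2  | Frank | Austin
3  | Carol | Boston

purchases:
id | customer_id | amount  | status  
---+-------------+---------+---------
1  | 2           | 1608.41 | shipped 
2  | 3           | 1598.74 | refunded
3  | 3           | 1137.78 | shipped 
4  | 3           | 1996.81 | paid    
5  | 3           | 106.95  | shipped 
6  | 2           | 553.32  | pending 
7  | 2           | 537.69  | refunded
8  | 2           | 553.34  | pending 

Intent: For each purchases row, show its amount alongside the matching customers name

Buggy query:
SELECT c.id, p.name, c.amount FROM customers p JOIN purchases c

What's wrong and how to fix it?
Bug: Missing join condition: each purchases row is matched to all customers rows instead of just its own

Fix: Add ON c.customer_id = p.id to the JOIN

Corrected query:
SELECT c.id, p.name, c.amount FROM customers p JOIN purchases c ON c.customer_id = p.id

Result:
id | name  | amount 
---+-------+--------
1  | Frank | 1608.41
2  | Carol | 1598.74
3  | Carol | 1137.78
4  | Carol | 1996.81
5  | Carol | 106.95 
6  | Frank | 553.32 
7  | Frank | 537.69 
8  | Frank | 553.34 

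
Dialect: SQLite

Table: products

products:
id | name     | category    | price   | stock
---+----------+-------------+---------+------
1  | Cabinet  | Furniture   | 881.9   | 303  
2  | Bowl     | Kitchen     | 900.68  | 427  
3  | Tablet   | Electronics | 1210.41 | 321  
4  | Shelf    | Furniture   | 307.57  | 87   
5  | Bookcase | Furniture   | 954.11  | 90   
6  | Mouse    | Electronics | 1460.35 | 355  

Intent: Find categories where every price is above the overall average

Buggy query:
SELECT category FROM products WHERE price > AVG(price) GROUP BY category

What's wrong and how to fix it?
Bug: WHERE evaluates per row before aggregation, so AVG() is unavailable

Fix: Compute the overall average in a scalar subquery and compare each group's MIN against it in HAVING

Corrected query:
SELECT category FROM products GROUP BY category HAVING MIN(price) > (SELECT AVG(price) FROM products)

Result:
category   
-----------
Electronics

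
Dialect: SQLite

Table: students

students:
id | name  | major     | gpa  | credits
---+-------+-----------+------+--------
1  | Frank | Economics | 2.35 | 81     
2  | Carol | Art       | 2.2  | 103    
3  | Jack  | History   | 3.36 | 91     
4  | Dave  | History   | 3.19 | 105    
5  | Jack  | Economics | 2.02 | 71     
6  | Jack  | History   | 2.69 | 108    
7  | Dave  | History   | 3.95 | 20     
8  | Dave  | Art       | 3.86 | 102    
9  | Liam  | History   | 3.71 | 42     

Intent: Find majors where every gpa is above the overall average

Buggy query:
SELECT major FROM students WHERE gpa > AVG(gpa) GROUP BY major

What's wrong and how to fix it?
Bug: WHERE evaluates per row before aggregation, so AVG() is unavailable

Fix: Compute the overall average in a scalar subquery and compare each group's MIN against it in HAVING

Corrected query:
SELECT major FROM students GROUP BY major HAVING MIN(gpa) > (SELECT AVG(gpa) FROM students)

Result:
(no rows)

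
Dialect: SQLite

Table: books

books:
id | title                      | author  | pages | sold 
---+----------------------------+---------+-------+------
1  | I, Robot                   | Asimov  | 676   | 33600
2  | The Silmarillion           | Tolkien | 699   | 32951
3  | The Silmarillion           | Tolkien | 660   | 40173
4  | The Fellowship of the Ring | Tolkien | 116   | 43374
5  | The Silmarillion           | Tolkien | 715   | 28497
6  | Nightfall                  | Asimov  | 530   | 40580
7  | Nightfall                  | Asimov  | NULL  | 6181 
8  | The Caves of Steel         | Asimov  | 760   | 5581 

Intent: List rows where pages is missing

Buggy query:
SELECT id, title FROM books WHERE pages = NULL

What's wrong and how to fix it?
Bug: '= NULL' is always unknown in SQL three-valued logic, so no rows match

Fix: Use IS NULL to test for NULL

Corrected query:
SELECT id, title FROM books WHERE pages IS NULL

Result:
id | title    
---+----------
7  | Nightfall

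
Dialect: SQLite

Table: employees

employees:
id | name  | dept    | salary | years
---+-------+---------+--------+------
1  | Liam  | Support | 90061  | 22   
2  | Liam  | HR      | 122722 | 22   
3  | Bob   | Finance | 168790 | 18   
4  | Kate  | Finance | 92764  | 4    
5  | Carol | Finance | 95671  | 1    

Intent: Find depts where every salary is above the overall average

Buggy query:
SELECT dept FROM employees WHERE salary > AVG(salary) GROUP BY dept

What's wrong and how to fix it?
Bug: WHERE evaluates per row before aggregation, so AVG() is unavailable

Fix: Compute the overall average in a scalar subquery and compare each group's MIN against it in HAVING

Corrected query:
SELECT dept FROM employees GROUP BY dept HAVING MIN(salary) > (SELECT AVG(salary) FROM employees)

Result:
dept
----
HR  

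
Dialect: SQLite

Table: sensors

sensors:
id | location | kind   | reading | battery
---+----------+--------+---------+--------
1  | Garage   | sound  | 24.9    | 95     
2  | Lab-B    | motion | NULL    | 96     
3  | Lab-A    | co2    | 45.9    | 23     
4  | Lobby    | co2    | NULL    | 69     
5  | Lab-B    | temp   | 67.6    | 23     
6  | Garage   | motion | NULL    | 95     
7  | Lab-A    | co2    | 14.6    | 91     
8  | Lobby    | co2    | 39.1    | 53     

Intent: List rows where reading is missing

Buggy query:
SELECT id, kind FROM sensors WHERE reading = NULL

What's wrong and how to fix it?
Bug: Comparing to NULL with '=' never matches; NULL = NULL is unknown, not true

Fix: Use IS NULL to test for NULL

Corrected query:
SELECT id, kind FROM sensors WHERE reading IS NULL

Result:
id | kind  
---+-------
2  | motion
4  | co2   
6  | motion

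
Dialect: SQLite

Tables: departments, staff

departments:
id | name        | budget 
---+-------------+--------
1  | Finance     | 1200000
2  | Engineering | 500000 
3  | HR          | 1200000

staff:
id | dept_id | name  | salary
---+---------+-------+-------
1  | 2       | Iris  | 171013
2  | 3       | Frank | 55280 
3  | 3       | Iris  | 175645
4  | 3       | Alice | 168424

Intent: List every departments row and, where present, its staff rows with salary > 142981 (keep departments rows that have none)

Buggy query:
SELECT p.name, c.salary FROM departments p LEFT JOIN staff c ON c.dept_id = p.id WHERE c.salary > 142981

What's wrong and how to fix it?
Bug: Filtering c.salary in WHERE discards the NULL rows produced by LEFT JOIN, turning it into an inner join

Fix: Put 'c.salary > 142981' in the JOIN's ON clause instead of WHERE

Corrected query:
SELECT p.name, c.salary FROM departments p LEFT JOIN staff c ON c.dept_id = p.id AND c.salary > 142981

Result:
name        | salary
------------+-------
Finance     | NULL  
Engineering | 171013
HR          | 168424
HR          | 175645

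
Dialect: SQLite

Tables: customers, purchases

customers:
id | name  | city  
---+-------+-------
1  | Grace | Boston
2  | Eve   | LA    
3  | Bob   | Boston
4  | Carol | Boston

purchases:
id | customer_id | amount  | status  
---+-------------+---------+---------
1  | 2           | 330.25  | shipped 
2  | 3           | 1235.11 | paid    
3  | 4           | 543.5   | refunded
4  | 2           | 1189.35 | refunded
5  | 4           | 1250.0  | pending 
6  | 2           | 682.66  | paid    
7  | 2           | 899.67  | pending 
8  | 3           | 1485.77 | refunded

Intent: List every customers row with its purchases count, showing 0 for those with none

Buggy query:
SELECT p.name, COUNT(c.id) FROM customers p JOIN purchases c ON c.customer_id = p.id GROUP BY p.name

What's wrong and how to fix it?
Bug: INNER JOIN drops customers rows that have no matching purchases rows

Fix: Switch to LEFT JOIN to retain unmatched parent rows

Corrected query:
SELECT p.name, COUNT(c.id) FROM customers p LEFT JOIN purchases c ON c.customer_id = p.id GROUP BY p.name

Result:
name  | COUNT(c.id)
------+------------
Bob   | 2          
Carol | 2          
Eve   | 4          
Grace | 0          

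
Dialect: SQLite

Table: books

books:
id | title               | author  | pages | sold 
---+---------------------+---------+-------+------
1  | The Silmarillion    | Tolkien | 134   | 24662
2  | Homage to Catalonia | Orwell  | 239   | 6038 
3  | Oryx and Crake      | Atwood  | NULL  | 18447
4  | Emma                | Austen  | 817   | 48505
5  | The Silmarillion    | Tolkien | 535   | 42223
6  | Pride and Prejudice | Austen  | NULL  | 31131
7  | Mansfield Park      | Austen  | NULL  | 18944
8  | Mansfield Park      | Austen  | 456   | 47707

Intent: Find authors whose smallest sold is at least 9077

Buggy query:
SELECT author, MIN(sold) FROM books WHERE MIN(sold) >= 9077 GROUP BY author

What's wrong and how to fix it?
Bug: MIN() in WHERE is a misuse of aggregate

Fix: Replace WHERE with HAVING after the GROUP BY

Corrected query:
SELECT author, MIN(sold) FROM books GROUP BY author HAVING MIN(sold) >= 9077

Result:
author  | MIN(sold)
--------+----------
Atwood  | 18447    
Austen  | 18944    
Tolkien | 24662    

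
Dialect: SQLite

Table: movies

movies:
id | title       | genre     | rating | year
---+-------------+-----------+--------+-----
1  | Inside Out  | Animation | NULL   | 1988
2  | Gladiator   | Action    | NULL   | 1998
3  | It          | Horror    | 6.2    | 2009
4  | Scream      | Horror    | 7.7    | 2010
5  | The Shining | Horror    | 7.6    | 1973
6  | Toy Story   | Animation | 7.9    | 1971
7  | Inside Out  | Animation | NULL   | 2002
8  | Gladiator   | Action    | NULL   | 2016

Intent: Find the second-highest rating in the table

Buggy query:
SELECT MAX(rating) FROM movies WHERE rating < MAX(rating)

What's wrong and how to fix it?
Bug: MAX(rating) on the right of the comparison is an aggregate-in-WHERE error

Fix: Compute the overall MAX in a subquery, then take MAX of rows below it

Corrected query:
SELECT MAX(rating) FROM movies WHERE rating < (SELECT MAX(rating) FROM movies)

Result:
MAX(rating)
-----------
7.7        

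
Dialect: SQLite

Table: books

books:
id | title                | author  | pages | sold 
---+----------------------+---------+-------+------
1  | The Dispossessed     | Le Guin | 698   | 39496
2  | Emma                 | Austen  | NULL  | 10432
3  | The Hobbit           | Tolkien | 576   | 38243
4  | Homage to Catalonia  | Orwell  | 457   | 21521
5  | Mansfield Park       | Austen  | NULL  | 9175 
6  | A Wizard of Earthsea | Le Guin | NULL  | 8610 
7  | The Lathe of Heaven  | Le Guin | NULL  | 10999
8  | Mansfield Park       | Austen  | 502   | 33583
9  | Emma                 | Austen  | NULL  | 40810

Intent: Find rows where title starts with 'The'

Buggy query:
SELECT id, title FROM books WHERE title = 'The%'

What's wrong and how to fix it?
Bug: Wildcards only work with LIKE; '=' treats '%' as a literal character

Fix: Replace '=' with LIKE so 'The%' is treated as a pattern

Corrected query:
SELECT id, title FROM books WHERE title LIKE 'The%'

Result:
id | title              
---+--------------------
1  | The Dispossessed   
3  | The Hobbit         
7  | The Lathe of Heaven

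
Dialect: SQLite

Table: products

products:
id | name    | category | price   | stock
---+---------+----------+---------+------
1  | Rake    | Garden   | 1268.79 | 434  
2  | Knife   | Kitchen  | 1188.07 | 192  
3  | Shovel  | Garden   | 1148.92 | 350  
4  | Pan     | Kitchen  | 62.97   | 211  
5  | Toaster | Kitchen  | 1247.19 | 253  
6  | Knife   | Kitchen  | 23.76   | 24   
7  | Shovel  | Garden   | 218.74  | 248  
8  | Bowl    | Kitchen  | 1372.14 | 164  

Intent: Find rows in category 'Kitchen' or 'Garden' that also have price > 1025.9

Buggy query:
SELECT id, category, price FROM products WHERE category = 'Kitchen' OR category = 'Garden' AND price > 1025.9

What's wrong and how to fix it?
Bug: AND binds tighter than OR, so this parses as category = 'Kitchen' OR (category = 'Garden' AND price > 1025.9)

Fix: Add parentheses around the OR so the AND applies to both alternatives

Corrected query:
SELECT id, category, price FROM products WHERE (category = 'Kitchen' OR category = 'Garden') AND price > 1025.9

Result:
id | category | price  
---+----------+--------
1  | Garden   | 1268.79
2  | Kitchen  | 1188.07
3  | Garden   | 1148.92
5  | Kitchen  | 1247.19
8  | Kitchen  | 1372.14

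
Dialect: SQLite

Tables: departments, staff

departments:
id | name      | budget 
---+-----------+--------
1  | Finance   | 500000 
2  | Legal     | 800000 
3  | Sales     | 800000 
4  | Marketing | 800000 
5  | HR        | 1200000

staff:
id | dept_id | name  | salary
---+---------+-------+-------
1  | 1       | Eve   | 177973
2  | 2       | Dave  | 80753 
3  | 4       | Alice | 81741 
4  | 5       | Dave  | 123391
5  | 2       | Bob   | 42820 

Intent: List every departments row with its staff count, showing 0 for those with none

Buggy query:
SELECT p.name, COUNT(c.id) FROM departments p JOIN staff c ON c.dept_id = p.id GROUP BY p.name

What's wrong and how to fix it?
Bug: INNER JOIN drops departments rows that have no matching staff rows

Fix: Switch to LEFT JOIN to retain unmatched parent rows

Corrected query:
SELECT p.name, COUNT(c.id) FROM departments p LEFT JOIN staff c ON c.dept_id = p.id GROUP BY p.name

Result:
name      | COUNT(c.id)
----------+------------
Finance   | 1          
HR        | 1          
Legal     | 2          
Marketing | 1          
Sales     | 0          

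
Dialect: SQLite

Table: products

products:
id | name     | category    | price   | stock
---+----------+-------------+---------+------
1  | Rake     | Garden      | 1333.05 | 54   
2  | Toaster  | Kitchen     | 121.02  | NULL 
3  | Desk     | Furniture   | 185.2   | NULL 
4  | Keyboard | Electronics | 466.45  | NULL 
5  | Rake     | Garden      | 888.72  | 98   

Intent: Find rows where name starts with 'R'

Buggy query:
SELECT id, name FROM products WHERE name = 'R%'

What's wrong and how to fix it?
Bug: '=' compares the literal string including the % character; pattern matching needs LIKE

Fix: Replace '=' with LIKE so 'R%' is treated as a pattern

Corrected query:
SELECT id, name FROM products WHERE name LIKE 'R%'

Result:
id | name
---+-----
1  | Rake
5  | Rake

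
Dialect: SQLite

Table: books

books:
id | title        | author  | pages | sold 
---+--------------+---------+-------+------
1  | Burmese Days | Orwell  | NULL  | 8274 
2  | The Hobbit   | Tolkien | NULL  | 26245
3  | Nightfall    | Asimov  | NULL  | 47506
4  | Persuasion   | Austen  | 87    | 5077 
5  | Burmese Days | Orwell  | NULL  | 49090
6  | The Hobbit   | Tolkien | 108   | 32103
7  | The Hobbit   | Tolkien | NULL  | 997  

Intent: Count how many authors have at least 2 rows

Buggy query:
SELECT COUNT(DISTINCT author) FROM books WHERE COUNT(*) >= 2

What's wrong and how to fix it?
Bug: COUNT(*) cannot appear in WHERE; the per-group count doesn't exist yet

Fix: Use a subquery that GROUPs and filters with HAVING, then count its rows

Corrected query:
SELECT COUNT(*) FROM (SELECT author FROM books GROUP BY author HAVING COUNT(*) >= 2)

Result:
COUNT(*)
--------
2       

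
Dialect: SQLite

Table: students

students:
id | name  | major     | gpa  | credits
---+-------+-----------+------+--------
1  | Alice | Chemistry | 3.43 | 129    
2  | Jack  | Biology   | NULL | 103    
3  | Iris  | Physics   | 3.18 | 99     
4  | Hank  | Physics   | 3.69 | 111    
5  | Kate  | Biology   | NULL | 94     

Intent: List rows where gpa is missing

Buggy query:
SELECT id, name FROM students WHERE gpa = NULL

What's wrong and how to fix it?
Bug: '= NULL' is always unknown in SQL three-valued logic, so no rows match

Fix: Use IS NULL to test for NULL

Corrected query:
SELECT id, name FROM students WHERE gpa IS NULL

Result:
id | name
---+-----
2  | Jack
5  | Kate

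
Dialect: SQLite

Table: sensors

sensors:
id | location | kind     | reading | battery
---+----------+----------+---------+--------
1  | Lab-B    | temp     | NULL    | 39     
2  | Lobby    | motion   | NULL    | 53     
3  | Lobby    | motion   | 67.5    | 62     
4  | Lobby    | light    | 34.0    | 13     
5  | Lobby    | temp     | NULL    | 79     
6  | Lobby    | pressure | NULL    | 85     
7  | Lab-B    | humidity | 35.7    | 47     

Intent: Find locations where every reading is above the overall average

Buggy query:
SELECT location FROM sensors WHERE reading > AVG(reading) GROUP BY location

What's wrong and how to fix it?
Bug: WHERE evaluates per row before aggregation, so AVG() is unavailable

Fix: Compute the overall average in a scalar subquery and compare each group's MIN against it in HAVING

Corrected query:
SELECT location FROM sensors GROUP BY location HAVING MIN(reading) > (SELECT AVG(reading) FROM sensors)

Result:
(no rows)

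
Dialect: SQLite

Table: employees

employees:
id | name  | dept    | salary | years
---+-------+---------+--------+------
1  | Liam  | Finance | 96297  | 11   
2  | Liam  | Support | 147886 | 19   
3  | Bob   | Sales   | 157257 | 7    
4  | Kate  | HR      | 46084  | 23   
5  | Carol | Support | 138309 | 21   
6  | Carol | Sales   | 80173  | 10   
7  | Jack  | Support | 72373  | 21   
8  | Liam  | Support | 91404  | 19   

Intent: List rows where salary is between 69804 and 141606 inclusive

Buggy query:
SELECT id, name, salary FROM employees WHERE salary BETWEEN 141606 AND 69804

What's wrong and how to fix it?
Bug: BETWEEN expects the lower bound first; with 141606 AND 69804 the range is empty

Fix: Swap the bounds so the smaller value comes first

Corrected query:
SELECT id, name, salary FROM employees WHERE salary BETWEEN 69804 AND 141606

Result:
id | name  | salary
---+-------+-------
1  | Liam  | 96297 
5  | Carol | 138309
6  | Carol | 80173 
7  | Jack  | 72373 
8  | Liam  | 91404 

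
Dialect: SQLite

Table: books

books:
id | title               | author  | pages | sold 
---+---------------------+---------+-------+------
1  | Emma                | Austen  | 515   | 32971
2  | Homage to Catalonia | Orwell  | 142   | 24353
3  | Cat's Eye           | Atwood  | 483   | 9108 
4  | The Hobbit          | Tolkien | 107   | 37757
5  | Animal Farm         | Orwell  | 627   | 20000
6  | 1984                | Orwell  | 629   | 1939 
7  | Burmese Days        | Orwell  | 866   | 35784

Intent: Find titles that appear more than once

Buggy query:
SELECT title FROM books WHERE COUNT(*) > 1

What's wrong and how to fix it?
Bug: WHERE can't reference COUNT(*); aggregates are computed after WHERE

Fix: GROUP BY title, then filter groups with HAVING COUNT(*) > 1

Corrected query:
SELECT title FROM books GROUP BY title HAVING COUNT(*) > 1

Result:
(no rows)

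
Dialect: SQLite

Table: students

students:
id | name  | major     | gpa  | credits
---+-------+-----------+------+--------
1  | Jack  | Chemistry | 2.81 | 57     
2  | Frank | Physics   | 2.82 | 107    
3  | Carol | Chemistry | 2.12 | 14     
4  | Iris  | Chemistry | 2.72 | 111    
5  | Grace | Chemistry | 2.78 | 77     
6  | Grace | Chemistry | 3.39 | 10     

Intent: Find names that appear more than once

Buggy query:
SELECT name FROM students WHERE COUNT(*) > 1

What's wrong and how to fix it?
Bug: COUNT(*) is an aggregate and cannot be used in WHERE

Fix: GROUP BY name, then filter groups with HAVING COUNT(*) > 1

Corrected query:
SELECT name FROM students GROUP BY name HAVING COUNT(*) > 1

Result:
name 
-----
Grace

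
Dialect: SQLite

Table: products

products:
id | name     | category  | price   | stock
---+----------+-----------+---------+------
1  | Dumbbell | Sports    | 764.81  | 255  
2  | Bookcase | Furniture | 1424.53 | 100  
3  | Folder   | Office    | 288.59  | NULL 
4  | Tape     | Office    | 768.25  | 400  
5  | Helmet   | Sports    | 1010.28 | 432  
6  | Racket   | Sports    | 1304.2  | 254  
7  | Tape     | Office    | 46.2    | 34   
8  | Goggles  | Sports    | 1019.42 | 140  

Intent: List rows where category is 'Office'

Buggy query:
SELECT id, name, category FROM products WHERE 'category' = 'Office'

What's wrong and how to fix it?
Bug: Single quotes denote string literals in SQL; the column name is being compared as a constant string

Fix: Reference the column as category without single quotes

Corrected query:
SELECT id, name, category FROM products WHERE category = 'Office'

Result:
id | name   | category
---+--------+---------
3  | Folder | Office  
4  | Tape   | Office  
7  | Tape   | Office  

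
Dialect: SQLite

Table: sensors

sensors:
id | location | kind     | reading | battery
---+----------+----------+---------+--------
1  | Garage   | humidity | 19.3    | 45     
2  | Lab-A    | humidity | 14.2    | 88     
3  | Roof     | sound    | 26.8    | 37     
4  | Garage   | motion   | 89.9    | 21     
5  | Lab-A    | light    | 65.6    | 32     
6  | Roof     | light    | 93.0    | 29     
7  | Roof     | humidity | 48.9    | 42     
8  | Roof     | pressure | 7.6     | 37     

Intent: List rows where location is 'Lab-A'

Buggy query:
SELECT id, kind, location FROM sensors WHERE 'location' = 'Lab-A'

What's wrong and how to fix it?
Bug: Single quotes denote string literals in SQL; the column name is being compared as a constant string

Fix: Remove the quotes around the column name (or use double quotes for an identifier)

Corrected query:
SELECT id, kind, location FROM sensors WHERE location = 'Lab-A'

Result:
id | kind     | location
---+----------+---------
2  | humidity | Lab-A   
5  | light    | Lab-A   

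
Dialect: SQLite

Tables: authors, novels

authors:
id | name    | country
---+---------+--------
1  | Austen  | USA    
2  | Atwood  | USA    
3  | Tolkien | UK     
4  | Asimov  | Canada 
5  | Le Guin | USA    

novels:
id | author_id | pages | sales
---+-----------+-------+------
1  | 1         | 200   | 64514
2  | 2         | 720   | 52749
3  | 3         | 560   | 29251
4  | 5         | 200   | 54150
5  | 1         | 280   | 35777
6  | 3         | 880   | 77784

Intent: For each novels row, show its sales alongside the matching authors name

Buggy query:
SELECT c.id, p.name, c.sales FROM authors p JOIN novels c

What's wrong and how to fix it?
Bug: Missing join condition: each novels row is matched to all authors rows instead of just its own

Fix: Specify the join condition linking the foreign key to the parent id

Corrected query:
SELECT c.id, p.name, c.sales FROM authors p JOIN novels c ON c.author_id = p.id

Result:
id | name    | sales
---+---------+------
1  | Austen  | 64514
2  | Atwood  | 52749
3  | Tolkien | 29251
4  | Le Guin | 54150
5  | Austen  | 35777
6  | Tolkien | 77784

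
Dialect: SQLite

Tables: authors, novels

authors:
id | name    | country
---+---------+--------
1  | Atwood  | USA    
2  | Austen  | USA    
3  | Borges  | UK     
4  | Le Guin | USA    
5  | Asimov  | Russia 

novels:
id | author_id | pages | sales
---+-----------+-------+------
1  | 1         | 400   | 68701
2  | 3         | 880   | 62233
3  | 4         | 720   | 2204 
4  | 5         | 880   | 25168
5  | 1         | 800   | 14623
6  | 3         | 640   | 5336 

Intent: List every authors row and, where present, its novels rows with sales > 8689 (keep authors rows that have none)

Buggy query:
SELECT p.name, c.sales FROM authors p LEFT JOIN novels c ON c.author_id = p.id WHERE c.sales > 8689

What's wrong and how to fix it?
Bug: Filtering c.sales in WHERE discards the NULL rows produced by LEFT JOIN, turning it into an inner join

Fix: Move the right-table condition into the ON clause so unmatched parents are kept

Corrected query:
SELECT p.name, c.sales FROM authors p LEFT JOIN novels c ON c.author_id = p.id AND c.sales > 8689

Result:
name    | sales
--------+------
Atwood  | 14623
Atwood  | 68701
Austen  | NULL 
Borges  | 62233
Le Guin | NULL 
Asimov  | 25168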